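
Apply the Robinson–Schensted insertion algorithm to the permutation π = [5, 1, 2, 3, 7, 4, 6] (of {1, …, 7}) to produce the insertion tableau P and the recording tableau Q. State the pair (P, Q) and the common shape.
P = [1, 2, 3, 4, 6] / [5, 7];  Q = [1, 3, 4, 5, 7] / [2, 6];  common shape = (5, 2)

Row-insert the values π_1, π_2, … into P one at a time, bumping the leftmost entry strictly greater than the inserted value down to the next row. The recording tableau Q records, in position (i, j), the step at which that cell was added to P.
  Insert 5 (step 1): P = [5];  Q = [1]
  Insert 1 (step 2): P = [1] / [5];  Q = [1] / [2]
  Insert 2 (step 3): P = [1, 2] / [5];  Q = [1, 3] / [2]
  Insert 3 (step 4): P = [1, 2, 3] / [5];  Q = [1, 3, 4] / [2]
  Insert 7 (step 5): P = [1, 2, 3, 7] / [5];  Q = [1, 3, 4, 5] / [2]
  Insert 4 (step 6): P = [1, 2, 3, 4] / [5, 7];  Q = [1, 3, 4, 5] / [2, 6]
  Insert 6 (step 7): P = [1, 2, 3, 4, 6] / [5, 7];  Q = [1, 3, 4, 5, 7] / [2, 6]
Final shape: (5, 2).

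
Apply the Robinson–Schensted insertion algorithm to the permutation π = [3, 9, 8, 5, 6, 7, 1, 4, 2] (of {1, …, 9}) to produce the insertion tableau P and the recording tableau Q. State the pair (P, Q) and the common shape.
P = [1, 2, 6, 7] / [3, 4] / [5] / [8] / [9];  Q = [1, 2, 5, 6] / [3, 8] / [4] / [7] / [9];  common shape = (4, 2, 1, 1, 1)

Row-insert the values π_1, π_2, … into P one at a time, bumping the leftmost entry strictly greater than the inserted value down to the next row. The recording tableau Q records, in position (i, j), the step at which that cell was added to P.
  Insert 3 (step 1): P = [3];  Q = [1]
  Insert 9 (step 2): P = [3, 9];  Q = [1, 2]
  Insert 8 (step 3): P = [3, 8] / [9];  Q = [1, 2] / [3]
  Insert 5 (step 4): P = [3, 5] / [8] / [9];  Q = [1, 2] / [3] / [4]
  Insert 6 (step 5): P = [3, 5, 6] / [8] / [9];  Q = [1, 2, 5] / [3] / [4]
  Insert 7 (step 6): P = [3, 5, 6, 7] / [8] / [9];  Q = [1, 2, 5, 6] / [3] / [4]
  Insert 1 (step 7): P = [1, 5, 6, 7] / [3] / [8] / [9];  Q = [1, 2, 5, 6] / [3] / [4] / [7]
  Insert 4 (step 8): P = [1, 4, 6, 7] / [3, 5] / [8] / [9];  Q = [1, 2, 5, 6] / [3, 8] / [4] / [7]
  Insert 2 (step 9): P = [1, 2, 6, 7] / [3, 4] / [5] / [8] / [9];  Q = [1, 2, 5, 6] / [3, 8] / [4] / [7] / [9]
Final shape: (4, 2, 1, 1, 1).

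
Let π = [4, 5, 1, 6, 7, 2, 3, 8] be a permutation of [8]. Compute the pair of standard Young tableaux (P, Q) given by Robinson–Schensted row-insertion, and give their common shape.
P = [1, 2, 3, 7, 8] / [4, 5, 6];  Q = [1, 2, 4, 5, 8] / [3, 6, 7];  common shape = (5, 3)

Row-insert the values π_1, π_2, … into P one at a time, bumping the leftmost entry strictly greater than the inserted value down to the next row. The recording tableau Q records, in position (i, j), the step at which that cell was added to P.
  Insert 4 (step 1): P = [4];  Q = [1]
  Insert 5 (step 2): P = [4, 5];  Q = [1, 2]
  Insert 1 (step 3): P = [1, 5] / [4];  Q = [1, 2] / [3]
  Insert 6 (step 4): P = [1, 5, 6] / [4];  Q = [1, 2, 4] / [3]
  Insert 7 (step 5): P = [1, 5, 6, 7] / [4];  Q = [1, 2, 4, 5] / [3]
  Insert 2 (step 6): P = [1, 2, 6, 7] / [4, 5];  Q = [1, 2, 4, 5] / [3, 6]
  Insert 3 (step 7): P = [1, 2, 3, 7] / [4, 5, 6];  Q = [1, 2, 4, 5] / [3, 6, 7]
  Insert 8 (step 8): P = [1, 2, 3, 7, 8] / [4, 5, 6];  Q = [1, 2, 4, 5, 8] / [3, 6, 7]
Final shape: (5, 3).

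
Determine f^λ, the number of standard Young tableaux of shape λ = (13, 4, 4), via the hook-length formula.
# SYT of shape (13, 4, 4) = 1492260

Hook-length formula: f^λ = n! / Π hook(c), product over all cells c of the Young diagram. For λ = (13, 4, 4), n = 21 boxes. Hook lengths by row (left-to-right, top-to-bottom): [15, 14, 13, 12, 9, 8, 7, 6, 5, 4, 3, 2, 1]; [5, 4, 3, 2]; [4, 3, 2, 1]. Product of hooks = 34237292544000. So f^λ = 21! / 34237292544000 = 51090942171709440000 / 34237292544000 = 1492260.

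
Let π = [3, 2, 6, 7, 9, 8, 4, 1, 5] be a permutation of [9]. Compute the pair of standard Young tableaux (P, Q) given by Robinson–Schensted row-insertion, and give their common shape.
P = [1, 4, 5, 8] / [2, 6, 7] / [3] / [9];  Q = [1, 3, 4, 5] / [2, 6, 9] / [7] / [8];  common shape = (4, 3, 1, 1)

Row-insert the values π_1, π_2, … into P one at a time, bumping the leftmost entry strictly greater than the inserted value down to the next row. The recording tableau Q records, in position (i, j), the step at which that cell was added to P.
  Insert 3 (step 1): P = [3];  Q = [1]
  Insert 2 (step 2): P = [2] / [3];  Q = [1] / [2]
  Insert 6 (step 3): P = [2, 6] / [3];  Q = [1, 3] / [2]
  Insert 7 (step 4): P = [2, 6, 7] / [3];  Q = [1, 3, 4] / [2]
  Insert 9 (step 5): P = [2, 6, 7, 9] / [3];  Q = [1, 3, 4, 5] / [2]
  Insert 8 (step 6): P = [2, 6, 7, 8] / [3, 9];  Q = [1, 3, 4, 5] / [2, 6]
  Insert 4 (step 7): P = [2, 4, 7, 8] / [3, 6] / [9];  Q = [1, 3, 4, 5] / [2, 6] / [7]
  Insert 1 (step 8): P = [1, 4, 7, 8] / [2, 6] / [3] / [9];  Q = [1, 3, 4, 5] / [2, 6] / [7] / [8]
  Insert 5 (step 9): P = [1, 4, 5, 8] / [2, 6, 7] / [3] / [9];  Q = [1, 3, 4, 5] / [2, 6, 9] / [7] / [8]
Final shape: (4, 3, 1, 1).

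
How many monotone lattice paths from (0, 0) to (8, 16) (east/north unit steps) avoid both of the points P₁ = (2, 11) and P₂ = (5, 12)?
Number of paths = 493775

Inclusion–exclusion. Total paths: C(24, 8) = 735471. Through P₁: C(13, 2)·C(11, 6) = 36036. Through P₂: C(17, 5)·C(7, 3) = 216580. Since P₁ is strictly southwest of P₂, a monotone path through both must visit P₁ then P₂; paths through both = C(13, 2)·C(4, 3)·C(7, 3) = 10920. Avoid both = 735471 − 36036 − 216580 + 10920 = 493775.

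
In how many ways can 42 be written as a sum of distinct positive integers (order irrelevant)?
q(42) = 1426

A partition into distinct parts is a strictly decreasing sequence summing to n. The recurrence d(n, m) = d(n, m−1) + d(n−m, m−1) (use part m at most once) with q(n) = d(n, n) gives q(42) = 1426. (Euler's theorem: # distinct-part partitions = # odd-part partitions.)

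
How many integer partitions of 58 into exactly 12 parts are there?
p(58, 12 parts) = 56297

Partitions of n into exactly k parts are in bijection with partitions of n − k into at most k parts (subtract 1 from each part). So p(58, exactly 12) = p(46, parts ≤ 12). Computing via the recurrence p(m, j) = p(m, j−1) + p(m−j, j) gives 56297.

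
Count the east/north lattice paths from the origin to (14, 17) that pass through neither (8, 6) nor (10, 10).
Number of paths = 181912767

Inclusion–exclusion. Total paths: C(31, 14) = 265182525. Through P₁: C(14, 8)·C(17, 6) = 37165128. Through P₂: C(20, 10)·C(11, 4) = 60969480. Since P₁ is strictly southwest of P₂, a monotone path through both must visit P₁ then P₂; paths through both = C(14, 8)·C(6, 2)·C(11, 4) = 14864850. Avoid both = 265182525 − 37165128 − 60969480 + 14864850 = 181912767.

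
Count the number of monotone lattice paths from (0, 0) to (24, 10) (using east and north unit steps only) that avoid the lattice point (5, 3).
Number of paths = 94291340

Total paths from (0, 0) to (24, 10): C(34, 24) = 131128140. Paths through (5, 3): (paths (0, 0) → (5, 3)) × (paths (5, 3) → (24, 10)) = C(8, 5) · C(26, 19) = 56 · 657800 = 36836800. Avoidance count = 131128140 − 36836800 = 94291340.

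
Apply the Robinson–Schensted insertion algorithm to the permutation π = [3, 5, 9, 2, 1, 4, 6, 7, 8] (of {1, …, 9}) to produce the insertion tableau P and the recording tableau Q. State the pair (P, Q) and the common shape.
P = [1, 4, 6, 7, 8] / [2, 5, 9] / [3];  Q = [1, 2, 3, 8, 9] / [4, 6, 7] / [5];  common shape = (5, 3, 1)

Row-insert the values π_1, π_2, … into P one at a time, bumping the leftmost entry strictly greater than the inserted value down to the next row. The recording tableau Q records, in position (i, j), the step at which that cell was added to P.
  Insert 3 (step 1): P = [3];  Q = [1]
  Insert 5 (step 2): P = [3, 5];  Q = [1, 2]
  Insert 9 (step 3): P = [3, 5, 9];  Q = [1, 2, 3]
  Insert 2 (step 4): P = [2, 5, 9] / [3];  Q = [1, 2, 3] / [4]
  Insert 1 (step 5): P = [1, 5, 9] / [2] / [3];  Q = [1, 2, 3] / [4] / [5]
  Insert 4 (step 6): P = [1, 4, 9] / [2, 5] / [3];  Q = [1, 2, 3] / [4, 6] / [5]
  Insert 6 (step 7): P = [1, 4, 6] / [2, 5, 9] / [3];  Q = [1, 2, 3] / [4, 6, 7] / [5]
  Insert 7 (step 8): P = [1, 4, 6, 7] / [2, 5, 9] / [3];  Q = [1, 2, 3, 8] / [4, 6, 7] / [5]
  Insert 8 (step 9): P = [1, 4, 6, 7, 8] / [2, 5, 9] / [3];  Q = [1, 2, 3, 8, 9] / [4, 6, 7] / [5]
Final shape: (5, 3, 1).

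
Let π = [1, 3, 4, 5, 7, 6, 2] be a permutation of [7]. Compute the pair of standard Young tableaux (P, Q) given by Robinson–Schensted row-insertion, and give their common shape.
P = [1, 2, 4, 5, 6] / [3] / [7];  Q = [1, 2, 3, 4, 5] / [6] / [7];  common shape = (5, 1, 1)

Row-insert the values π_1, π_2, … into P one at a time, bumping the leftmost entry strictly greater than the inserted value down to the next row. The recording tableau Q records, in position (i, j), the step at which that cell was added to P.
  Insert 1 (step 1): P = [1];  Q = [1]
  Insert 3 (step 2): P = [1, 3];  Q = [1, 2]
  Insert 4 (step 3): P = [1, 3, 4];  Q = [1, 2, 3]
  Insert 5 (step 4): P = [1, 3, 4, 5];  Q = [1, 2, 3, 4]
  Insert 7 (step 5): P = [1, 3, 4, 5, 7];  Q = [1, 2, 3, 4, 5]
  Insert 6 (step 6): P = [1, 3, 4, 5, 6] / [7];  Q = [1, 2, 3, 4, 5] / [6]
  Insert 2 (step 7): P = [1, 2, 4, 5, 6] / [3] / [7];  Q = [1, 2, 3, 4, 5] / [6] / [7]
Final shape: (5, 1, 1).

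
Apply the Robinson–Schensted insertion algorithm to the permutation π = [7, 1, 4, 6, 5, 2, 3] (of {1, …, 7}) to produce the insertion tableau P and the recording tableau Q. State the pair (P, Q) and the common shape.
P = [1, 2, 3] / [4, 5] / [6] / [7];  Q = [1, 3, 4] / [2, 7] / [5] / [6];  common shape = (3, 2, 1, 1)

Row-insert the values π_1, π_2, … into P one at a time, bumping the leftmost entry strictly greater than the inserted value down to the next row. The recording tableau Q records, in position (i, j), the step at which that cell was added to P.
  Insert 7 (step 1): P = [7];  Q = [1]
  Insert 1 (step 2): P = [1] / [7];  Q = [1] / [2]
  Insert 4 (step 3): P = [1, 4] / [7];  Q = [1, 3] / [2]
  Insert 6 (step 4): P = [1, 4, 6] / [7];  Q = [1, 3, 4] / [2]
  Insert 5 (step 5): P = [1, 4, 5] / [6] / [7];  Q = [1, 3, 4] / [2] / [5]
  Insert 2 (step 6): P = [1, 2, 5] / [4] / [6] / [7];  Q = [1, 3, 4] / [2] / [5] / [6]
  Insert 3 (step 7): P = [1, 2, 3] / [4, 5] / [6] / [7];  Q = [1, 3, 4] / [2, 7] / [5] / [6]
Final shape: (3, 2, 1, 1).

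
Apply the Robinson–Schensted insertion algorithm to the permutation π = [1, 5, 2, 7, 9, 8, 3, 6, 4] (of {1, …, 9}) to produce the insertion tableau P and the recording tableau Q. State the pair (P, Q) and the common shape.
P = [1, 2, 3, 4] / [5, 6, 8] / [7] / [9];  Q = [1, 2, 4, 5] / [3, 6, 8] / [7] / [9];  common shape = (4, 3, 1, 1)

Row-insert the values π_1, π_2, … into P one at a time, bumping the leftmost entry strictly greater than the inserted value down to the next row. The recording tableau Q records, in position (i, j), the step at which that cell was added to P.
  Insert 1 (step 1): P = [1];  Q = [1]
  Insert 5 (step 2): P = [1, 5];  Q = [1, 2]
  Insert 2 (step 3): P = [1, 2] / [5];  Q = [1, 2] / [3]
  Insert 7 (step 4): P = [1, 2, 7] / [5];  Q = [1, 2, 4] / [3]
  Insert 9 (step 5): P = [1, 2, 7, 9] / [5];  Q = [1, 2, 4, 5] / [3]
  Insert 8 (step 6): P = [1, 2, 7, 8] / [5, 9];  Q = [1, 2, 4, 5] / [3, 6]
  Insert 3 (step 7): P = [1, 2, 3, 8] / [5, 7] / [9];  Q = [1, 2, 4, 5] / [3, 6] / [7]
  Insert 6 (step 8): P = [1, 2, 3, 6] / [5, 7, 8] / [9];  Q = [1, 2, 4, 5] / [3, 6, 8] / [7]
  Insert 4 (step 9): P = [1, 2, 3, 4] / [5, 6, 8] / [7] / [9];  Q = [1, 2, 4, 5] / [3, 6, 8] / [7] / [9]
Final shape: (4, 3, 1, 1).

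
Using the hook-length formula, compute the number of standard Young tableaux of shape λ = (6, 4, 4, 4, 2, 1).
# SYT of shape (6, 4, 4, 4, 2, 1) = 352716000

Hook-length formula: f^λ = n! / Π hook(c), product over all cells c of the Young diagram. For λ = (6, 4, 4, 4, 2, 1), n = 21 boxes. Hook lengths by row (left-to-right, top-to-bottom): [11, 9, 7, 6, 2, 1]; [8, 6, 4, 3]; [7, 5, 3, 2]; [6, 4, 2, 1]; [3, 1]; [1]. Product of hooks = 144850083840. So f^λ = 21! / 144850083840 = 51090942171709440000 / 144850083840 = 352716000.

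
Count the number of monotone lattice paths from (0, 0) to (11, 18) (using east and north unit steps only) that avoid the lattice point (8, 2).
Number of paths = 34553685

Total paths from (0, 0) to (11, 18): C(29, 11) = 34597290. Paths through (8, 2): (paths (0, 0) → (8, 2)) × (paths (8, 2) → (11, 18)) = C(10, 8) · C(19, 3) = 45 · 969 = 43605. Avoidance count = 34597290 − 43605 = 34553685.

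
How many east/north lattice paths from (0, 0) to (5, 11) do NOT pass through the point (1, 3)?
Number of paths = 2388

Total paths from (0, 0) to (5, 11): C(16, 5) = 4368. Paths through (1, 3): (paths (0, 0) → (1, 3)) × (paths (1, 3) → (5, 11)) = C(4, 1) · C(12, 4) = 4 · 495 = 1980. Avoidance count = 4368 − 1980 = 2388.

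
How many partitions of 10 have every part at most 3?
p(10, parts ≤ 3) = 14

Partitions of 10 with all parts ≤ 3: 3+3+3+1, 3+3+2+2, 3+3+2+1+1, 3+3+1+1+1+1, 3+2+2+2+1, 3+2+2+1+1+1, 3+2+1+1+1+1+1, 3+1+1+1+1+1+1+1, 2+2+2+2+2, 2+2+2+2+1+1, 2+2+2+1+1+1+1, 2+2+1+1+1+1+1+1, 2+1+1+1+1+1+1+1+1, 1+1+1+1+1+1+1+1+1+1. Count = 14.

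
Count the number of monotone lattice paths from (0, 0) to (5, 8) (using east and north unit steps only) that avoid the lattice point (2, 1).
Number of paths = 927

Total paths from (0, 0) to (5, 8): C(13, 5) = 1287. Paths through (2, 1): (paths (0, 0) → (2, 1)) × (paths (2, 1) → (5, 8)) = C(3, 2) · C(10, 3) = 3 · 120 = 360. Avoidance count = 1287 − 360 = 927.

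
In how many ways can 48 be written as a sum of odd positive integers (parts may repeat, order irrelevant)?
p_odd(48) = 2910

Enumerate partitions using only odd parts via the recurrence o(n, m) = o(n, m−2) + o(n−m, m) over odd m, starting from the largest odd part ≤ n. This gives p_odd(48) = 2910. (Euler's theorem: equals the count of distinct-part partitions.)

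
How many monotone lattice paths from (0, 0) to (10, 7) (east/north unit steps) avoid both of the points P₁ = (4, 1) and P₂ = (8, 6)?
Number of paths = 7709

Inclusion–exclusion. Total paths: C(17, 10) = 19448. Through P₁: C(5, 4)·C(12, 6) = 4620. Through P₂: C(14, 8)·C(3, 2) = 9009. Since P₁ is strictly southwest of P₂, a monotone path through both must visit P₁ then P₂; paths through both = C(5, 4)·C(9, 4)·C(3, 2) = 1890. Avoid both = 19448 − 4620 − 9009 + 1890 = 7709.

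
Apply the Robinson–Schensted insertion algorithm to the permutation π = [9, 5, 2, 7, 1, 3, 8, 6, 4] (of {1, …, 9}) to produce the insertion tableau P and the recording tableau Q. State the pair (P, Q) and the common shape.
P = [1, 3, 4] / [2, 6, 8] / [5, 7] / [9];  Q = [1, 4, 7] / [2, 6, 8] / [3, 9] / [5];  common shape = (3, 3, 2, 1)

Row-insert the values π_1, π_2, … into P one at a time, bumping the leftmost entry strictly greater than the inserted value down to the next row. The recording tableau Q records, in position (i, j), the step at which that cell was added to P.
  Insert 9 (step 1): P = [9];  Q = [1]
  Insert 5 (step 2): P = [5] / [9];  Q = [1] / [2]
  Insert 2 (step 3): P = [2] / [5] / [9];  Q = [1] / [2] / [3]
  Insert 7 (step 4): P = [2, 7] / [5] / [9];  Q = [1, 4] / [2] / [3]
  Insert 1 (step 5): P = [1, 7] / [2] / [5] / [9];  Q = [1, 4] / [2] / [3] / [5]
  Insert 3 (step 6): P = [1, 3] / [2, 7] / [5] / [9];  Q = [1, 4] / [2, 6] / [3] / [5]
  Insert 8 (step 7): P = [1, 3, 8] / [2, 7] / [5] / [9];  Q = [1, 4, 7] / [2, 6] / [3] / [5]
  Insert 6 (step 8): P = [1, 3, 6] / [2, 7, 8] / [5] / [9];  Q = [1, 4, 7] / [2, 6, 8] / [3] / [5]
  Insert 4 (step 9): P = [1, 3, 4] / [2, 6, 8] / [5, 7] / [9];  Q = [1, 4, 7] / [2, 6, 8] / [3, 9] / [5]
Final shape: (3, 3, 2, 1).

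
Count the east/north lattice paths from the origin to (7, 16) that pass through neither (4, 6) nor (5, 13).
Number of paths = 116217

Inclusion–exclusion. Total paths: C(23, 7) = 245157. Through P₁: C(10, 4)·C(13, 3) = 60060. Through P₂: C(18, 5)·C(5, 2) = 85680. Since P₁ is strictly southwest of P₂, a monotone path through both must visit P₁ then P₂; paths through both = C(10, 4)·C(8, 1)·C(5, 2) = 16800. Avoid both = 245157 − 60060 − 85680 + 16800 = 116217.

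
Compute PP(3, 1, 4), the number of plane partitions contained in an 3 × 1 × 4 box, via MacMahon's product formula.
PP(3, 1, 4) = 35

Evaluate the triple product over i = 1..3, j = 1..1, k = 1..4. The factors are (2/1) · (3/2) · (4/3) · (5/4) · (3/2) · (4/3) · (5/4) · (6/5) · … (12 factors total). The numerators and denominators telescope so the product is an integer; carrying out the multiplication exactly gives PP(3, 1, 4) = 35.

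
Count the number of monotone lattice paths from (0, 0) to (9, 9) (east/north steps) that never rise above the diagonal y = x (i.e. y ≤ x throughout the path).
Number of paths = 4862

By the reflection principle (André's argument), the number of monotone paths to (9, 9) with n ≤ m that never go above y = x is C(18, 9) − C(18, 10) = 48620 − 43758 = 4862.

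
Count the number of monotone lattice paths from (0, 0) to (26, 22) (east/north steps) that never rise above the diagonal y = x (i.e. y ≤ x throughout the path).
Number of paths = 5071418015120

By the reflection principle (André's argument), the number of monotone paths to (26, 22) with n ≤ m that never go above y = x is C(48, 26) − C(48, 27) = 27385657281648 − 22314239266528 = 5071418015120.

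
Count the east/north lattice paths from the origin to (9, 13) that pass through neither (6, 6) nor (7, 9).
Number of paths = 270380

Inclusion–exclusion. Total paths: C(22, 9) = 497420. Through P₁: C(12, 6)·C(10, 3) = 110880. Through P₂: C(16, 7)·C(6, 2) = 171600. Since P₁ is strictly southwest of P₂, a monotone path through both must visit P₁ then P₂; paths through both = C(12, 6)·C(4, 1)·C(6, 2) = 55440. Avoid both = 497420 − 110880 − 171600 + 55440 = 270380.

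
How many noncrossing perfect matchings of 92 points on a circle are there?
C_46 = 8740328711533173390046320

These noncrossing handshakes are counted by the Catalan number C_n = (1/(n + 1)) · C(2n, n). For n = 46: C_46 = (1/47) · C(92, 46) = 410795449442059149332177040/47 = 8740328711533173390046320.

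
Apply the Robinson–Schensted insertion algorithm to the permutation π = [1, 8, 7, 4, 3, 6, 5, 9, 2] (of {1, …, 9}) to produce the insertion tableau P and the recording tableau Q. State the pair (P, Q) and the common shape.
P = [1, 2, 5, 9] / [3, 6] / [4] / [7] / [8];  Q = [1, 2, 6, 8] / [3, 7] / [4] / [5] / [9];  common shape = (4, 2, 1, 1, 1)

Row-insert the values π_1, π_2, … into P one at a time, bumping the leftmost entry strictly greater than the inserted value down to the next row. The recording tableau Q records, in position (i, j), the step at which that cell was added to P.
  Insert 1 (step 1): P = [1];  Q = [1]
  Insert 8 (step 2): P = [1, 8];  Q = [1, 2]
  Insert 7 (step 3): P = [1, 7] / [8];  Q = [1, 2] / [3]
  Insert 4 (step 4): P = [1, 4] / [7] / [8];  Q = [1, 2] / [3] / [4]
  Insert 3 (step 5): P = [1, 3] / [4] / [7] / [8];  Q = [1, 2] / [3] / [4] / [5]
  Insert 6 (step 6): P = [1, 3, 6] / [4] / [7] / [8];  Q = [1, 2, 6] / [3] / [4] / [5]
  Insert 5 (step 7): P = [1, 3, 5] / [4, 6] / [7] / [8];  Q = [1, 2, 6] / [3, 7] / [4] / [5]
  Insert 9 (step 8): P = [1, 3, 5, 9] / [4, 6] / [7] / [8];  Q = [1, 2, 6, 8] / [3, 7] / [4] / [5]
  Insert 2 (step 9): P = [1, 2, 5, 9] / [3, 6] / [4] / [7] / [8];  Q = [1, 2, 6, 8] / [3, 7] / [4] / [5] / [9]
Final shape: (4, 2, 1, 1, 1).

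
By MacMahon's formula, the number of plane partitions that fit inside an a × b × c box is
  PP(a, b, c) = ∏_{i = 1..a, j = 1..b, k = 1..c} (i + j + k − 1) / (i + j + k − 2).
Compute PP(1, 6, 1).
PP(1, 6, 1) = 7

Evaluate the triple product over i = 1..1, j = 1..6, k = 1..1. The factors are (2/1) · (3/2) · (4/3) · (5/4) · (6/5) · (7/6). The numerators and denominators telescope so the product is an integer; carrying out the multiplication exactly gives PP(1, 6, 1) = 7.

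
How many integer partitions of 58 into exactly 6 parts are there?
p(58, 6 parts) = 10829

Partitions of n into exactly k parts are in bijection with partitions of n − k into at most k parts (subtract 1 from each part). So p(58, exactly 6) = p(52, parts ≤ 6). Computing via the recurrence p(m, j) = p(m, j−1) + p(m−j, j) gives 10829.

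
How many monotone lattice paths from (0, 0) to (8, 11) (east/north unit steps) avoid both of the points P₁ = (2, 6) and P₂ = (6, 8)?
Number of paths = 36816

Inclusion–exclusion. Total paths: C(19, 8) = 75582. Through P₁: C(8, 2)·C(11, 6) = 12936. Through P₂: C(14, 6)·C(5, 2) = 30030. Since P₁ is strictly southwest of P₂, a monotone path through both must visit P₁ then P₂; paths through both = C(8, 2)·C(6, 4)·C(5, 2) = 4200. Avoid both = 75582 − 12936 − 30030 + 4200 = 36816.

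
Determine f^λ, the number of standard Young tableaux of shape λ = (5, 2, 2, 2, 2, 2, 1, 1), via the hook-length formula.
# SYT of shape (5, 2, 2, 2, 2, 2, 1, 1) = 340340

Hook-length formula: f^λ = n! / Π hook(c), product over all cells c of the Young diagram. For λ = (5, 2, 2, 2, 2, 2, 1, 1), n = 17 boxes. Hook lengths by row (left-to-right, top-to-bottom): [12, 9, 3, 2, 1]; [8, 5]; [7, 4]; [6, 3]; [5, 2]; [4, 1]; [2]; [1]. Product of hooks = 1045094400. So f^λ = 17! / 1045094400 = 355687428096000 / 1045094400 = 340340.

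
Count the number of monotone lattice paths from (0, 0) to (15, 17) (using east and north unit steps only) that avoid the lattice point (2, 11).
Number of paths = 563606424

Total paths from (0, 0) to (15, 17): C(32, 15) = 565722720. Paths through (2, 11): (paths (0, 0) → (2, 11)) × (paths (2, 11) → (15, 17)) = C(13, 2) · C(19, 13) = 78 · 27132 = 2116296. Avoidance count = 565722720 − 2116296 = 563606424.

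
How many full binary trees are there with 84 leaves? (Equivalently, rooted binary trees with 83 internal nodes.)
C_83 = 68854441132780194707888052034668647142985206100

These full binary trees are counted by the Catalan number C_n = (1/(n + 1)) · C(2n, n). For n = 83: C_83 = (1/84) · C(166, 83) = 5783773055153536355462596370912166360010757312400/84 = 68854441132780194707888052034668647142985206100.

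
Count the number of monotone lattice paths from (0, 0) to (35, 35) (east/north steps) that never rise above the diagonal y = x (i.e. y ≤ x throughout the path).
Number of paths = 3116285494907301262

By the reflection principle (André's argument), the number of monotone paths to (35, 35) with n ≤ m that never go above y = x is C(70, 35) − C(70, 36) = 112186277816662845432 − 109069992321755544170 = 3116285494907301262.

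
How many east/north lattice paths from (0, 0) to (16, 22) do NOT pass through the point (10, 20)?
Number of paths = 21398714010

Total paths from (0, 0) to (16, 22): C(38, 16) = 22239974430. Paths through (10, 20): (paths (0, 0) → (10, 20)) × (paths (10, 20) → (16, 22)) = C(30, 10) · C(8, 6) = 30045015 · 28 = 841260420. Avoidance count = 22239974430 − 841260420 = 21398714010.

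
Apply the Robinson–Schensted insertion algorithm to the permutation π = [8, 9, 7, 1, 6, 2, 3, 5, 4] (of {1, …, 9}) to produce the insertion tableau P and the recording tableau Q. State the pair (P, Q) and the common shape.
P = [1, 2, 3, 4] / [5, 9] / [6] / [7] / [8];  Q = [1, 2, 7, 8] / [3, 5] / [4] / [6] / [9];  common shape = (4, 2, 1, 1, 1)

Row-insert the values π_1, π_2, … into P one at a time, bumping the leftmost entry strictly greater than the inserted value down to the next row. The recording tableau Q records, in position (i, j), the step at which that cell was added to P.
  Insert 8 (step 1): P = [8];  Q = [1]
  Insert 9 (step 2): P = [8, 9];  Q = [1, 2]
  Insert 7 (step 3): P = [7, 9] / [8];  Q = [1, 2] / [3]
  Insert 1 (step 4): P = [1, 9] / [7] / [8];  Q = [1, 2] / [3] / [4]
  Insert 6 (step 5): P = [1, 6] / [7, 9] / [8];  Q = [1, 2] / [3, 5] / [4]
  Insert 2 (step 6): P = [1, 2] / [6, 9] / [7] / [8];  Q = [1, 2] / [3, 5] / [4] / [6]
  Insert 3 (step 7): P = [1, 2, 3] / [6, 9] / [7] / [8];  Q = [1, 2, 7] / [3, 5] / [4] / [6]
  Insert 5 (step 8): P = [1, 2, 3, 5] / [6, 9] / [7] / [8];  Q = [1, 2, 7, 8] / [3, 5] / [4] / [6]
  Insert 4 (step 9): P = [1, 2, 3, 4] / [5, 9] / [6] / [7] / [8];  Q = [1, 2, 7, 8] / [3, 5] / [4] / [6] / [9]
Final shape: (4, 2, 1, 1, 1).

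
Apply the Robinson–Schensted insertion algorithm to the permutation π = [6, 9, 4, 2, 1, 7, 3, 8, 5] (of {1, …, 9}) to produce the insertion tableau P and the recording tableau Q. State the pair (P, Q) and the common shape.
P = [1, 3, 5] / [2, 7, 8] / [4, 9] / [6];  Q = [1, 2, 8] / [3, 6, 9] / [4, 7] / [5];  common shape = (3, 3, 2, 1)

Row-insert the values π_1, π_2, … into P one at a time, bumping the leftmost entry strictly greater than the inserted value down to the next row. The recording tableau Q records, in position (i, j), the step at which that cell was added to P.
  Insert 6 (step 1): P = [6];  Q = [1]
  Insert 9 (step 2): P = [6, 9];  Q = [1, 2]
  Insert 4 (step 3): P = [4, 9] / [6];  Q = [1, 2] / [3]
  Insert 2 (step 4): P = [2, 9] / [4] / [6];  Q = [1, 2] / [3] / [4]
  Insert 1 (step 5): P = [1, 9] / [2] / [4] / [6];  Q = [1, 2] / [3] / [4] / [5]
  Insert 7 (step 6): P = [1, 7] / [2, 9] / [4] / [6];  Q = [1, 2] / [3, 6] / [4] / [5]
  Insert 3 (step 7): P = [1, 3] / [2, 7] / [4, 9] / [6];  Q = [1, 2] / [3, 6] / [4, 7] / [5]
  Insert 8 (step 8): P = [1, 3, 8] / [2, 7] / [4, 9] / [6];  Q = [1, 2, 8] / [3, 6] / [4, 7] / [5]
  Insert 5 (step 9): P = [1, 3, 5] / [2, 7, 8] / [4, 9] / [6];  Q = [1, 2, 8] / [3, 6, 9] / [4, 7] / [5]
Final shape: (3, 3, 2, 1).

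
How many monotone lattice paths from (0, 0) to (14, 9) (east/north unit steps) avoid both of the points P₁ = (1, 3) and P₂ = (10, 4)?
Number of paths = 587576

Inclusion–exclusion. Total paths: C(23, 14) = 817190. Through P₁: C(4, 1)·C(19, 13) = 108528. Through P₂: C(14, 10)·C(9, 4) = 126126. Since P₁ is strictly southwest of P₂, a monotone path through both must visit P₁ then P₂; paths through both = C(4, 1)·C(10, 9)·C(9, 4) = 5040. Avoid both = 817190 − 108528 − 126126 + 5040 = 587576.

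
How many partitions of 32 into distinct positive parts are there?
q(32) = 390

A partition into distinct parts is a strictly decreasing sequence summing to n. The recurrence d(n, m) = d(n, m−1) + d(n−m, m−1) (use part m at most once) with q(n) = d(n, n) gives q(32) = 390. (Euler's theorem: # distinct-part partitions = # odd-part partitions.)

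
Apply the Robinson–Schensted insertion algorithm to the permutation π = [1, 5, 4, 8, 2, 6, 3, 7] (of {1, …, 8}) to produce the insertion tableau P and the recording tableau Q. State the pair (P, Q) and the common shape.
P = [1, 2, 3, 7] / [4, 6] / [5, 8];  Q = [1, 2, 4, 8] / [3, 6] / [5, 7];  common shape = (4, 2, 2)

Row-insert the values π_1, π_2, … into P one at a time, bumping the leftmost entry strictly greater than the inserted value down to the next row. The recording tableau Q records, in position (i, j), the step at which that cell was added to P.
  Insert 1 (step 1): P = [1];  Q = [1]
  Insert 5 (step 2): P = [1, 5];  Q = [1, 2]
  Insert 4 (step 3): P = [1, 4] / [5];  Q = [1, 2] / [3]
  Insert 8 (step 4): P = [1, 4, 8] / [5];  Q = [1, 2, 4] / [3]
  Insert 2 (step 5): P = [1, 2, 8] / [4] / [5];  Q = [1, 2, 4] / [3] / [5]
  Insert 6 (step 6): P = [1, 2, 6] / [4, 8] / [5];  Q = [1, 2, 4] / [3, 6] / [5]
  Insert 3 (step 7): P = [1, 2, 3] / [4, 6] / [5, 8];  Q = [1, 2, 4] / [3, 6] / [5, 7]
  Insert 7 (step 8): P = [1, 2, 3, 7] / [4, 6] / [5, 8];  Q = [1, 2, 4, 8] / [3, 6] / [5, 7]
Final shape: (4, 2, 2).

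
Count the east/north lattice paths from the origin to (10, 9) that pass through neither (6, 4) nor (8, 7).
Number of paths = 39908

Inclusion–exclusion. Total paths: C(19, 10) = 92378. Through P₁: C(10, 6)·C(9, 4) = 26460. Through P₂: C(15, 8)·C(4, 2) = 38610. Since P₁ is strictly southwest of P₂, a monotone path through both must visit P₁ then P₂; paths through both = C(10, 6)·C(5, 2)·C(4, 2) = 12600. Avoid both = 92378 − 26460 − 38610 + 12600 = 39908.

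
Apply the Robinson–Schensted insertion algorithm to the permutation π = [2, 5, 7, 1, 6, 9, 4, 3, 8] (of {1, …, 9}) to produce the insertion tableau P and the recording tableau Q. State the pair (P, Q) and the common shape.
P = [1, 3, 6, 8] / [2, 4, 9] / [5] / [7];  Q = [1, 2, 3, 6] / [4, 5, 9] / [7] / [8];  common shape = (4, 3, 1, 1)

Row-insert the values π_1, π_2, … into P one at a time, bumping the leftmost entry strictly greater than the inserted value down to the next row. The recording tableau Q records, in position (i, j), the step at which that cell was added to P.
  Insert 2 (step 1): P = [2];  Q = [1]
  Insert 5 (step 2): P = [2, 5];  Q = [1, 2]
  Insert 7 (step 3): P = [2, 5, 7];  Q = [1, 2, 3]
  Insert 1 (step 4): P = [1, 5, 7] / [2];  Q = [1, 2, 3] / [4]
  Insert 6 (step 5): P = [1, 5, 6] / [2, 7];  Q = [1, 2, 3] / [4, 5]
  Insert 9 (step 6): P = [1, 5, 6, 9] / [2, 7];  Q = [1, 2, 3, 6] / [4, 5]
  Insert 4 (step 7): P = [1, 4, 6, 9] / [2, 5] / [7];  Q = [1, 2, 3, 6] / [4, 5] / [7]
  Insert 3 (step 8): P = [1, 3, 6, 9] / [2, 4] / [5] / [7];  Q = [1, 2, 3, 6] / [4, 5] / [7] / [8]
  Insert 8 (step 9): P = [1, 3, 6, 8] / [2, 4, 9] / [5] / [7];  Q = [1, 2, 3, 6] / [4, 5, 9] / [7] / [8]
Final shape: (4, 3, 1, 1).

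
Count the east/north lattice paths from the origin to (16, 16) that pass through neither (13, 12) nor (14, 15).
Number of paths = 248797210

Inclusion–exclusion. Total paths: C(32, 16) = 601080390. Through P₁: C(25, 13)·C(7, 3) = 182010500. Through P₂: C(29, 14)·C(3, 2) = 232676280. Since P₁ is strictly southwest of P₂, a monotone path through both must visit P₁ then P₂; paths through both = C(25, 13)·C(4, 1)·C(3, 2) = 62403600. Avoid both = 601080390 − 182010500 − 232676280 + 62403600 = 248797210.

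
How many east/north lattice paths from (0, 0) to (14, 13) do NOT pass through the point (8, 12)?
Number of paths = 19176510

Total paths from (0, 0) to (14, 13): C(27, 14) = 20058300. Paths through (8, 12): (paths (0, 0) → (8, 12)) × (paths (8, 12) → (14, 13)) = C(20, 8) · C(7, 6) = 125970 · 7 = 881790. Avoidance count = 20058300 − 881790 = 19176510.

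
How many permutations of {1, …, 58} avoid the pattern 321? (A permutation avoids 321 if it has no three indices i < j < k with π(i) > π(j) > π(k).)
C_58 = 104088460289122304033498318812080

These 321-avoiding permutations are counted by the Catalan number C_n = (1/(n + 1)) · C(2n, n). For n = 58: C_58 = (1/59) · C(116, 58) = 6141219157058215937976400809912720/59 = 104088460289122304033498318812080.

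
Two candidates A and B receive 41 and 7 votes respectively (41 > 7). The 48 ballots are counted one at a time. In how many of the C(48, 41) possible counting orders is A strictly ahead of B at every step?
Strict-lead orderings = 52153926

Total orderings of the 48 votes with 41 for A: C(48, 41) = 73629072. By the Bertrand ballot formula (Cycle Lemma / reflection principle), the number of orderings in which A is strictly ahead of B throughout is (p − q)/(p + q) · C(p + q, p) = (41 − 7)/(41 + 7) · 73629072 = 52153926.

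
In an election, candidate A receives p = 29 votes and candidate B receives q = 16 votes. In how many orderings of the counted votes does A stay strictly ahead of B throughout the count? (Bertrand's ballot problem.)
Strict-lead orderings = 186803188858

Total orderings of the 45 votes with 29 for A: C(45, 29) = 646626422970. By the Bertrand ballot formula (Cycle Lemma / reflection principle), the number of orderings in which A is strictly ahead of B throughout is (p − q)/(p + q) · C(p + q, p) = (29 − 16)/(29 + 16) · 646626422970 = 186803188858.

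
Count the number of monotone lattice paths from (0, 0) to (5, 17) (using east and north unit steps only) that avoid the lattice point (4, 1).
Number of paths = 26249

Total paths from (0, 0) to (5, 17): C(22, 5) = 26334. Paths through (4, 1): (paths (0, 0) → (4, 1)) × (paths (4, 1) → (5, 17)) = C(5, 4) · C(17, 1) = 5 · 17 = 85. Avoidance count = 26334 − 85 = 26249.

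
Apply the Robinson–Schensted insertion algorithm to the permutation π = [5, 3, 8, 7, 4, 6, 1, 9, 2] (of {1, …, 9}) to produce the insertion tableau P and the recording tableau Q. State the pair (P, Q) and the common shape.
P = [1, 2, 6, 9] / [3, 4] / [5, 7] / [8];  Q = [1, 3, 6, 8] / [2, 4] / [5, 9] / [7];  common shape = (4, 2, 2, 1)

Row-insert the values π_1, π_2, … into P one at a time, bumping the leftmost entry strictly greater than the inserted value down to the next row. The recording tableau Q records, in position (i, j), the step at which that cell was added to P.
  Insert 5 (step 1): P = [5];  Q = [1]
  Insert 3 (step 2): P = [3] / [5];  Q = [1] / [2]
  Insert 8 (step 3): P = [3, 8] / [5];  Q = [1, 3] / [2]
  Insert 7 (step 4): P = [3, 7] / [5, 8];  Q = [1, 3] / [2, 4]
  Insert 4 (step 5): P = [3, 4] / [5, 7] / [8];  Q = [1, 3] / [2, 4] / [5]
  Insert 6 (step 6): P = [3, 4, 6] / [5, 7] / [8];  Q = [1, 3, 6] / [2, 4] / [5]
  Insert 1 (step 7): P = [1, 4, 6] / [3, 7] / [5] / [8];  Q = [1, 3, 6] / [2, 4] / [5] / [7]
  Insert 9 (step 8): P = [1, 4, 6, 9] / [3, 7] / [5] / [8];  Q = [1, 3, 6, 8] / [2, 4] / [5] / [7]
  Insert 2 (step 9): P = [1, 2, 6, 9] / [3, 4] / [5, 7] / [8];  Q = [1, 3, 6, 8] / [2, 4] / [5, 9] / [7]
Final shape: (4, 2, 2, 1).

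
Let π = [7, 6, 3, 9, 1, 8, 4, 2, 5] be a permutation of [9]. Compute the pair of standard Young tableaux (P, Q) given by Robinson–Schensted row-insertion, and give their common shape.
P = [1, 2, 5] / [3, 4] / [6, 8] / [7, 9];  Q = [1, 4, 9] / [2, 6] / [3, 7] / [5, 8];  common shape = (3, 2, 2, 2)

Row-insert the values π_1, π_2, … into P one at a time, bumping the leftmost entry strictly greater than the inserted value down to the next row. The recording tableau Q records, in position (i, j), the step at which that cell was added to P.
  Insert 7 (step 1): P = [7];  Q = [1]
  Insert 6 (step 2): P = [6] / [7];  Q = [1] / [2]
  Insert 3 (step 3): P = [3] / [6] / [7];  Q = [1] / [2] / [3]
  Insert 9 (step 4): P = [3, 9] / [6] / [7];  Q = [1, 4] / [2] / [3]
  Insert 1 (step 5): P = [1, 9] / [3] / [6] / [7];  Q = [1, 4] / [2] / [3] / [5]
  Insert 8 (step 6): P = [1, 8] / [3, 9] / [6] / [7];  Q = [1, 4] / [2, 6] / [3] / [5]
  Insert 4 (step 7): P = [1, 4] / [3, 8] / [6, 9] / [7];  Q = [1, 4] / [2, 6] / [3, 7] / [5]
  Insert 2 (step 8): P = [1, 2] / [3, 4] / [6, 8] / [7, 9];  Q = [1, 4] / [2, 6] / [3, 7] / [5, 8]
  Insert 5 (step 9): P = [1, 2, 5] / [3, 4] / [6, 8] / [7, 9];  Q = [1, 4, 9] / [2, 6] / [3, 7] / [5, 8]
Final shape: (3, 2, 2, 2).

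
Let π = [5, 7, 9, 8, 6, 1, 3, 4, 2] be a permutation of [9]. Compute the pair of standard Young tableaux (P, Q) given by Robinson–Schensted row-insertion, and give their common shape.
P = [1, 2, 4] / [3, 6, 8] / [5] / [7] / [9];  Q = [1, 2, 3] / [4, 7, 8] / [5] / [6] / [9];  common shape = (3, 3, 1, 1, 1)

Row-insert the values π_1, π_2, … into P one at a time, bumping the leftmost entry strictly greater than the inserted value down to the next row. The recording tableau Q records, in position (i, j), the step at which that cell was added to P.
  Insert 5 (step 1): P = [5];  Q = [1]
  Insert 7 (step 2): P = [5, 7];  Q = [1, 2]
  Insert 9 (step 3): P = [5, 7, 9];  Q = [1, 2, 3]
  Insert 8 (step 4): P = [5, 7, 8] / [9];  Q = [1, 2, 3] / [4]
  Insert 6 (step 5): P = [5, 6, 8] / [7] / [9];  Q = [1, 2, 3] / [4] / [5]
  Insert 1 (step 6): P = [1, 6, 8] / [5] / [7] / [9];  Q = [1, 2, 3] / [4] / [5] / [6]
  Insert 3 (step 7): P = [1, 3, 8] / [5, 6] / [7] / [9];  Q = [1, 2, 3] / [4, 7] / [5] / [6]
  Insert 4 (step 8): P = [1, 3, 4] / [5, 6, 8] / [7] / [9];  Q = [1, 2, 3] / [4, 7, 8] / [5] / [6]
  Insert 2 (step 9): P = [1, 2, 4] / [3, 6, 8] / [5] / [7] / [9];  Q = [1, 2, 3] / [4, 7, 8] / [5] / [6] / [9]
Final shape: (3, 3, 1, 1, 1).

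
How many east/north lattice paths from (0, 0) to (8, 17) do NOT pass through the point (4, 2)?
Number of paths = 1023435

Total paths from (0, 0) to (8, 17): C(25, 8) = 1081575. Paths through (4, 2): (paths (0, 0) → (4, 2)) × (paths (4, 2) → (8, 17)) = C(6, 4) · C(19, 4) = 15 · 3876 = 58140. Avoidance count = 1081575 − 58140 = 1023435.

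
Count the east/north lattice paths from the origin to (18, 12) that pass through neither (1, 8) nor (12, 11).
Number of paths = 76997746

Inclusion–exclusion. Total paths: C(30, 18) = 86493225. Through P₁: C(9, 1)·C(21, 17) = 53865. Through P₂: C(23, 12)·C(7, 6) = 9464546. Since P₁ is strictly southwest of P₂, a monotone path through both must visit P₁ then P₂; paths through both = C(9, 1)·C(14, 11)·C(7, 6) = 22932. Avoid both = 86493225 − 53865 − 9464546 + 22932 = 76997746.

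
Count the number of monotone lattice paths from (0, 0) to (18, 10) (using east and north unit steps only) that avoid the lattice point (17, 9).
Number of paths = 6874010

Total paths from (0, 0) to (18, 10): C(28, 18) = 13123110. Paths through (17, 9): (paths (0, 0) → (17, 9)) × (paths (17, 9) → (18, 10)) = C(26, 17) · C(2, 1) = 3124550 · 2 = 6249100. Avoidance count = 13123110 − 6249100 = 6874010.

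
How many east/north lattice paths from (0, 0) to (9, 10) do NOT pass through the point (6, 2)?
Number of paths = 87758

Total paths from (0, 0) to (9, 10): C(19, 9) = 92378. Paths through (6, 2): (paths (0, 0) → (6, 2)) × (paths (6, 2) → (9, 10)) = C(8, 6) · C(11, 3) = 28 · 165 = 4620. Avoidance count = 92378 − 4620 = 87758.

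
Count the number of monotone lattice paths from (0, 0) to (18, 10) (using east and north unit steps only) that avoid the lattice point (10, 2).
Number of paths = 12273690

Total paths from (0, 0) to (18, 10): C(28, 18) = 13123110. Paths through (10, 2): (paths (0, 0) → (10, 2)) × (paths (10, 2) → (18, 10)) = C(12, 10) · C(16, 8) = 66 · 12870 = 849420. Avoidance count = 13123110 − 849420 = 12273690.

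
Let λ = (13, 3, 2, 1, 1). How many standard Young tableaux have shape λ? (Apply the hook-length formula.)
# SYT of shape (13, 3, 2, 1, 1) = 1630200

Hook-length formula: f^λ = n! / Π hook(c), product over all cells c of the Young diagram. For λ = (13, 3, 2, 1, 1), n = 20 boxes. Hook lengths by row (left-to-right, top-to-bottom): [17, 14, 12, 10, 9, 8, 7, 6, 5, 4, 3, 2, 1]; [6, 3, 1]; [4, 1]; [2]; [1]. Product of hooks = 1492394803200. So f^λ = 20! / 1492394803200 = 2432902008176640000 / 1492394803200 = 1630200.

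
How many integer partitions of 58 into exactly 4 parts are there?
p(58, 4 parts) = 1425

Partitions of n into exactly k parts are in bijection with partitions of n − k into at most k parts (subtract 1 from each part). So p(58, exactly 4) = p(54, parts ≤ 4). Computing via the recurrence p(m, j) = p(m, j−1) + p(m−j, j) gives 1425.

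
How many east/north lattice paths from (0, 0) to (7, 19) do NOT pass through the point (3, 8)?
Number of paths = 432575

Total paths from (0, 0) to (7, 19): C(26, 7) = 657800. Paths through (3, 8): (paths (0, 0) → (3, 8)) × (paths (3, 8) → (7, 19)) = C(11, 3) · C(15, 4) = 165 · 1365 = 225225. Avoidance count = 657800 − 225225 = 432575.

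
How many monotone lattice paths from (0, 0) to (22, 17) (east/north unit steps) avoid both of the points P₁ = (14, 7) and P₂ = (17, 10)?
Number of paths = 41093275050

Inclusion–exclusion. Total paths: C(39, 22) = 51021117810. Through P₁: C(21, 14)·C(18, 8) = 5088180240. Through P₂: C(27, 17)·C(12, 5) = 6681537720. Since P₁ is strictly southwest of P₂, a monotone path through both must visit P₁ then P₂; paths through both = C(21, 14)·C(6, 3)·C(12, 5) = 1841875200. Avoid both = 51021117810 − 5088180240 − 6681537720 + 1841875200 = 41093275050.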